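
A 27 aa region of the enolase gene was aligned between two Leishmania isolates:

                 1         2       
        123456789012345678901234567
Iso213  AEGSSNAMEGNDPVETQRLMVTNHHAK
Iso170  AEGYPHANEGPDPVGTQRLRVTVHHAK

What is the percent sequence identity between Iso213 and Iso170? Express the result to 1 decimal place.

The sequences differ at positions 4 (S/Y), 5 (S/P), 6 (N/H), 8 (M/N), 11 (N/P), 15 (E/G), 20 (M/R), 23 (N/V).
19 of the 27 sites match, so the percent identity is 19/27 × 100 = 70.4%.

70.4%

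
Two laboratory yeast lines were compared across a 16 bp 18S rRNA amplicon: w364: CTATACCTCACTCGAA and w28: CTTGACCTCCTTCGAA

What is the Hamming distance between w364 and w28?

4

The sequences differ at positions 3 (A/T), 4 (T/G), 10 (A/C), 11 (C/T).
That gives 4 mismatches out of 16 aligned sites, so the Hamming distance is 4.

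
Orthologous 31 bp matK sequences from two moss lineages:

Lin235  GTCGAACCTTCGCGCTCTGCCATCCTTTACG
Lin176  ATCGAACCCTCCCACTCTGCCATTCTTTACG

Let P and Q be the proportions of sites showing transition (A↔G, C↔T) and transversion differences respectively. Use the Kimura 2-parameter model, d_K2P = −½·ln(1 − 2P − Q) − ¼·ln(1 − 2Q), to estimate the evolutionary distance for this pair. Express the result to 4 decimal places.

0.1881

Differing sites — 1:G/A (Ti); 9:T/C (Ti); 12:G/C (Tv); 14:G/A (Ti); 24:C/T (Ti).
Of the 5 differences, 4 transitions and 1 transversion over 31 sites: P = 4/31 = 0.129032, Q = 1/31 = 0.032258.
d = −0.5·ln(0.709678) − 0.25·ln(0.935484) = −0.5·(-0.342944) − 0.25·(-0.066691) = 0.1881.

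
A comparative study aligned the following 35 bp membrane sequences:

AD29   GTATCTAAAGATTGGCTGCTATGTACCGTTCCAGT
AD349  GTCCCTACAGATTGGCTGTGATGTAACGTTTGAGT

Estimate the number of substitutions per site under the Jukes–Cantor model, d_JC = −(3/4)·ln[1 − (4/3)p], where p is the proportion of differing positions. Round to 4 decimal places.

Differing sites — 3:A/C; 4:T/C; 8:A/C; 19:C/T; 20:T/G; 26:C/A; 31:C/T; 32:C/G.
p = 8/35 = 0.228571.
d = −0.75 · ln(1 − (4/3)·0.228571) = −0.75 · ln(0.695239) = −0.75 · (-0.363500) = 0.2726.

0.2726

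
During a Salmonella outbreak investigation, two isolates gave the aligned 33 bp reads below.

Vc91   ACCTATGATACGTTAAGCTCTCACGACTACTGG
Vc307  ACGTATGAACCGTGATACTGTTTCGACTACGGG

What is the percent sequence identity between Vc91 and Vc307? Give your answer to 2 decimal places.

Mismatches occur at site 3 (C/G), site 9 (T/A), site 10 (A/C), site 14 (T/G), site 16 (A/T), site 17 (G/A), site 20 (C/G), site 22 (C/T), site 23 (A/T), site 31 (T/G).
23 of the 33 sites match, so the percent identity is 23/33 × 100 = 69.70%.

69.70%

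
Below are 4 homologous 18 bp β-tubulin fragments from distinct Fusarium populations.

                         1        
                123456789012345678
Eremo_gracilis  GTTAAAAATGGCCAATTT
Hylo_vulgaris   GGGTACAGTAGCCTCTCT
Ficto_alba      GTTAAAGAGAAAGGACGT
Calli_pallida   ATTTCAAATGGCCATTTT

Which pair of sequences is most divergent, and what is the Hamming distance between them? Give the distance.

Pairwise Hamming distances:
  Eremo_gracilis vs Hylo_vulgaris: 9
  Eremo_gracilis vs Ficto_alba: 9
  Eremo_gracilis vs Calli_pallida: 4
  Hylo_vulgaris vs Ficto_alba: 14
  Hylo_vulgaris vs Calli_pallida: 10
  Ficto_alba vs Calli_pallida: 13
The largest is 14, between Hylo_vulgaris and Ficto_alba.

14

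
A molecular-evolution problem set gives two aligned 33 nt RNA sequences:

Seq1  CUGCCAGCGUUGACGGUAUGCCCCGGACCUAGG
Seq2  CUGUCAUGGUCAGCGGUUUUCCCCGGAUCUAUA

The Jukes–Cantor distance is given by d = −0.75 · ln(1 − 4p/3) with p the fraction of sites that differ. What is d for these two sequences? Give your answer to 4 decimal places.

0.4408

Differing sites — 4:C/U; 7:G/U; 8:C/G; 11:U/C; 12:G/A; 13:A/G; 18:A/U; 20:G/U; 28:C/U; 32:G/U; 33:G/A.
p = 11/33 = 0.333333.
d = −0.75 · ln(1 − (4/3)·0.333333) = −0.75 · ln(0.555556) = −0.75 · (-0.587786) = 0.4408.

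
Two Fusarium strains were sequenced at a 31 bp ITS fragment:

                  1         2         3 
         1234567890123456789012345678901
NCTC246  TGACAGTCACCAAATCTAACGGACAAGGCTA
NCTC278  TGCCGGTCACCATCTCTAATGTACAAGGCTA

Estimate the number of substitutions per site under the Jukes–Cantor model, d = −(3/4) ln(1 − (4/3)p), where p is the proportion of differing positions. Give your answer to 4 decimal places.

Mismatches occur at site 3 (A→C), site 5 (A→G), site 13 (A→T), site 14 (A→C), site 20 (C→T), site 22 (G→T).
p = 6/31 = 0.193548.
d = −0.75 · ln(1 − (4/3)·0.193548) = −0.75 · ln(0.741936) = −0.75 · (-0.298492) = 0.2239.

0.2239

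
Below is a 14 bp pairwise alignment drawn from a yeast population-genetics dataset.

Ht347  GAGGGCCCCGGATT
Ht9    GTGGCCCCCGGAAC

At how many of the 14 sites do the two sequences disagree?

4

The sequences differ at positions 2 (A/T), 5 (G/C), 13 (T/A), 14 (T/C).
That gives 4 mismatches out of 14 aligned sites, so the Hamming distance is 4.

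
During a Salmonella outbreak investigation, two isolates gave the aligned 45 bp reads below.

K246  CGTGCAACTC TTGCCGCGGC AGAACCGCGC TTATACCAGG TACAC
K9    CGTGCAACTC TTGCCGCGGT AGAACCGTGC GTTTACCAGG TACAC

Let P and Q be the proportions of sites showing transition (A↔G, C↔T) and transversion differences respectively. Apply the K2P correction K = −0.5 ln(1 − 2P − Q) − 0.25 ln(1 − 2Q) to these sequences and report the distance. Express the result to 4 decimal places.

Differing sites — 20:C/T (Ti); 28:C/T (Ti); 31:T/G (Tv); 33:A/T (Tv).
Of the 4 differences, 2 transitions and 2 transversions over 45 sites: P = 2/45 = 0.044444, Q = 2/45 = 0.044444.
d = −0.5·ln(0.866668) − 0.25·ln(0.911112) = −0.5·(-0.143099) − 0.25·(-0.093089) = 0.0948.

0.0948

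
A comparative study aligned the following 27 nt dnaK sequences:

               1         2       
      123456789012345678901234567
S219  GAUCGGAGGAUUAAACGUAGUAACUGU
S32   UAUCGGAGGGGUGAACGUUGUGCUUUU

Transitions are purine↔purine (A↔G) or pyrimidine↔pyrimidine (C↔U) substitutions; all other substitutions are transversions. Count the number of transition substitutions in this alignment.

Mismatches occur at site 1 (G/U, transversion), site 10 (A/G, transition), site 11 (U/G, transversion), site 13 (A/G, transition), site 19 (A/U, transversion), site 22 (A/G, transition), site 23 (A/C, transversion), site 24 (C/U, transition), site 26 (G/U, transversion).
Of the 9 differences, 4 transitions and 5 transversions, so the answer is 4.

4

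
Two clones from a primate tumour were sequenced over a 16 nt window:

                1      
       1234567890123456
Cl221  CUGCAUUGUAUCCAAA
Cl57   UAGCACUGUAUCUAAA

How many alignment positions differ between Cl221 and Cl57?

4

The sequences differ at positions 1 (C/U), 2 (U/A), 6 (U/C), 13 (C/U).
That gives 4 mismatches out of 16 aligned sites, so the Hamming distance is 4.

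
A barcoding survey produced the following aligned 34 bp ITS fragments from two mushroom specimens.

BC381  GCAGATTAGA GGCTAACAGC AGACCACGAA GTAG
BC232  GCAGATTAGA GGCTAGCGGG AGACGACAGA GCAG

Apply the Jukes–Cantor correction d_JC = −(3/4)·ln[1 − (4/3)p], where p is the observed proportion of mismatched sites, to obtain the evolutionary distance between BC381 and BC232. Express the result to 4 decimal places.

0.2407

Differing sites — 16:A/G; 18:A/G; 20:C/G; 25:C/G; 28:G/A; 29:A/G; 32:T/C.
p = 7/34 = 0.205882.
d = −0.75 · ln(1 − (4/3)·0.205882) = −0.75 · ln(0.725491) = −0.75 · (-0.320907) = 0.2407.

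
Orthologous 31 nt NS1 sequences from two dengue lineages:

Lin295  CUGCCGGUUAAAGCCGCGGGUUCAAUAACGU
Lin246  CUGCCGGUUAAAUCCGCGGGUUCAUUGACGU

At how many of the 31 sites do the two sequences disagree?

Mismatches occur at site 13 (G/U), site 25 (A/U), site 27 (A/G).
That gives 3 mismatches out of 31 aligned sites, so the Hamming distance is 3.

3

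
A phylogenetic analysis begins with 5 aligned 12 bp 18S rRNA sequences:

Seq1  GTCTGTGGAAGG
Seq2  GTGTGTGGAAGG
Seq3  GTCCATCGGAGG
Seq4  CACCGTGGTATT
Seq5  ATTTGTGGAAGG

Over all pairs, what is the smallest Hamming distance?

Pairwise Hamming distances:
  Seq1 vs Seq2: 1
  Seq1 vs Seq3: 4
  Seq1 vs Seq4: 6
  Seq1 vs Seq5: 2
  Seq2 vs Seq3: 5
  Seq2 vs Seq4: 7
  Seq2 vs Seq5: 2
  Seq3 vs Seq4: 7
  Seq3 vs Seq5: 6
  Seq4 vs Seq5: 7
The smallest is 1, between Seq1 and Seq2.

1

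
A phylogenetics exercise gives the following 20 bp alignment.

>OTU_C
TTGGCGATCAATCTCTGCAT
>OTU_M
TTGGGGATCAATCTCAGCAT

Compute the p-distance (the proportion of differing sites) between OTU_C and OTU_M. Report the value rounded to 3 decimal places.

The sequences differ at positions 5 (C/G), 16 (T/A).
There are 2 differences over 20 sites, so p = 2/20 = 0.100.

0.100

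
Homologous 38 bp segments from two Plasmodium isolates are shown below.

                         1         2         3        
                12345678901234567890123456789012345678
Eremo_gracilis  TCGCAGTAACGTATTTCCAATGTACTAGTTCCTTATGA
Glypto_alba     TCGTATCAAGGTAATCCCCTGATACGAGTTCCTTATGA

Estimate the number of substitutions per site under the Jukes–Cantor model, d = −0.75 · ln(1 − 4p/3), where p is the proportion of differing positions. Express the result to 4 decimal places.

Mismatches occur at site 4 (C/T), site 6 (G/T), site 7 (T/C), site 10 (C/G), site 14 (T/A), site 16 (T/C), site 19 (A/C), site 20 (A/T), site 21 (T/G), site 22 (G/A), site 26 (T/G).
p = 11/38 = 0.289474.
d = −0.75 · ln(1 − (4/3)·0.289474) = −0.75 · ln(0.614035) = −0.75 · (-0.487703) = 0.3658.

0.3658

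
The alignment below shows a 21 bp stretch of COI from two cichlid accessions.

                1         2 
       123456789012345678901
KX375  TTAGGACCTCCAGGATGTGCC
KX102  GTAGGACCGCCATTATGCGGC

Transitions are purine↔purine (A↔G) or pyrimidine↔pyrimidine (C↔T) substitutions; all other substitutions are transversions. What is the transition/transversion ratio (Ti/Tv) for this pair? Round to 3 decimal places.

0.200

The sequences differ at positions 1 (T/G, transversion), 9 (T/G, transversion), 13 (G/T, transversion), 14 (G/T, transversion), 18 (T/C, transition), 20 (C/G, transversion).
Of the 6 differences, 1 transition and 5 transversions, so Ti/Tv = 1/5 = 0.200.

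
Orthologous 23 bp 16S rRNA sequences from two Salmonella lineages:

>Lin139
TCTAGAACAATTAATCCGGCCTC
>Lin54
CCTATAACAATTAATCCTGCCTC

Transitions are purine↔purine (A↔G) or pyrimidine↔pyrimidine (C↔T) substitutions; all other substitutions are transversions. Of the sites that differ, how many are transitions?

1

Differing sites — 1:T/C (Ti); 5:G/T (Tv); 18:G/T (Tv).
Of the 3 differences, 1 transition and 2 transversions, so the answer is 1.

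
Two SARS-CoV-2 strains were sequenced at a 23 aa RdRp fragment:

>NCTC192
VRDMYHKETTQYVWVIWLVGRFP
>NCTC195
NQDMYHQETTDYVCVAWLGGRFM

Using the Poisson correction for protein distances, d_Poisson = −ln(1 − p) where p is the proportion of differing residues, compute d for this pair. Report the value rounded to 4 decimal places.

Differing sites — 1:V/N; 2:R/Q; 7:K/Q; 11:Q/D; 14:W/C; 16:I/A; 19:V/G; 23:P/M.
p = 8/23 = 0.347826.
d = −ln(1 − 0.347826) = −ln(0.652174) = 0.4274.

0.4274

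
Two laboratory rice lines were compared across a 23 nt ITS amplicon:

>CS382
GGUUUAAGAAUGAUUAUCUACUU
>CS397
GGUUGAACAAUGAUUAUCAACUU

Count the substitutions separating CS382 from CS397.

Mismatches occur at site 5 (U/G), site 8 (G/C), site 19 (U/A).
That gives 3 mismatches out of 23 aligned sites, so the Hamming distance is 3.

3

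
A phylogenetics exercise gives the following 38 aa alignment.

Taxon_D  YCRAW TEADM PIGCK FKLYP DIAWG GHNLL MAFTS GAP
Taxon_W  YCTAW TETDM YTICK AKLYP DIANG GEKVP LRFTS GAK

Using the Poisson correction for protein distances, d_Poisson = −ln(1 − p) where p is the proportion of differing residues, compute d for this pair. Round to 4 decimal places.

Differing sites — 3:R/T; 8:A/T; 11:P/Y; 12:I/T; 13:G/I; 16:F/A; 24:W/N; 27:H/E; 28:N/K; 29:L/V; 30:L/P; 31:M/L; 32:A/R; 38:P/K.
p = 14/38 = 0.368421.
d = −ln(1 − 0.368421) = −ln(0.631579) = 0.4595.

0.4595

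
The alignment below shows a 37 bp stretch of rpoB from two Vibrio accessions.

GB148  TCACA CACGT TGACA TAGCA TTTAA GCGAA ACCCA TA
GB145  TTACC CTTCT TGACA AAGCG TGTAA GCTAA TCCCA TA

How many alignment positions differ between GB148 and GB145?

10

The sequences differ at positions 2 (C/T), 5 (A/C), 7 (A/T), 8 (C/T), 9 (G/C), 16 (T/A), 20 (A/G), 22 (T/G), 28 (G/T), 31 (A/T).
That gives 10 mismatches out of 37 aligned sites, so the Hamming distance is 10.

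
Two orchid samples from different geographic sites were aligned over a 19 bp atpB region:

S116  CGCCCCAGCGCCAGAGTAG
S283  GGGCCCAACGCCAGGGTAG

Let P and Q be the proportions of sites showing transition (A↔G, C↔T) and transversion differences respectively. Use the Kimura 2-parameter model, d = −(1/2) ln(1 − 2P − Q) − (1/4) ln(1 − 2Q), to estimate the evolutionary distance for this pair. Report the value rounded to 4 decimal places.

0.2488

Mismatches occur at site 1 (C↔G, transversion), site 3 (C↔G, transversion), site 8 (G↔A, transition), site 15 (A↔G, transition).
Of the 4 differences, 2 transitions and 2 transversions over 19 sites: P = 2/19 = 0.105263, Q = 2/19 = 0.105263.
d = −0.5·ln(0.684211) − 0.25·ln(0.789474) = −0.5·(-0.379489) − 0.25·(-0.236388) = 0.2488.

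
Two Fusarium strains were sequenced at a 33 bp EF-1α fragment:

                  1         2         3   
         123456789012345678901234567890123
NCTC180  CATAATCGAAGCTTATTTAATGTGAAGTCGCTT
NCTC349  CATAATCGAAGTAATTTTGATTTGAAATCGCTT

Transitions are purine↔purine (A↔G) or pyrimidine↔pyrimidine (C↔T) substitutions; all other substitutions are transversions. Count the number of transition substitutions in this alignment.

3

Differing sites — 12:C/T (Ti); 13:T/A (Tv); 14:T/A (Tv); 15:A/T (Tv); 19:A/G (Ti); 22:G/T (Tv); 27:G/A (Ti).
Of the 7 differences, 3 transitions and 4 transversions, so the answer is 3.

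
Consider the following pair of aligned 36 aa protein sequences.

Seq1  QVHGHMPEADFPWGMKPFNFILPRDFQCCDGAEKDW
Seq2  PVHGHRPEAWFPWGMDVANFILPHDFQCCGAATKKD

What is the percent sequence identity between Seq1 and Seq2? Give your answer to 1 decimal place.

Mismatches occur at site 1 (Q/P), site 6 (M/R), site 10 (D/W), site 16 (K/D), site 17 (P/V), site 18 (F/A), site 24 (R/H), site 30 (D/G), site 31 (G/A), site 33 (E/T), site 35 (D/K), site 36 (W/D).
24 of the 36 sites match, so the percent identity is 24/36 × 100 = 66.7%.

66.7%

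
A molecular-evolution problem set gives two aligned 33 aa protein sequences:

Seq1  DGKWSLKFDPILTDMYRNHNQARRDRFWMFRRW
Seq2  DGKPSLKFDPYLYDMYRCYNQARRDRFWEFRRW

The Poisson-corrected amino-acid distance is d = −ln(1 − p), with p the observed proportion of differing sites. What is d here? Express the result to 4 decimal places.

0.2007

Mismatches occur at site 4 (W→P), site 11 (I→Y), site 13 (T→Y), site 18 (N→C), site 19 (H→Y), site 29 (M→E).
p = 6/33 = 0.181818.
d = −ln(1 − 0.181818) = −ln(0.818182) = 0.2007.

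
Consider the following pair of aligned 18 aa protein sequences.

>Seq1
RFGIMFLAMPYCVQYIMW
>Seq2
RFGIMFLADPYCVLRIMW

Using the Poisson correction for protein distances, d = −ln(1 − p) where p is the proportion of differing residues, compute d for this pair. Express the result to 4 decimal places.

The sequences differ at positions 9 (M/D), 14 (Q/L), 15 (Y/R).
p = 3/18 = 0.166667.
d = −ln(1 − 0.166667) = −ln(0.833333) = 0.1823.

0.1823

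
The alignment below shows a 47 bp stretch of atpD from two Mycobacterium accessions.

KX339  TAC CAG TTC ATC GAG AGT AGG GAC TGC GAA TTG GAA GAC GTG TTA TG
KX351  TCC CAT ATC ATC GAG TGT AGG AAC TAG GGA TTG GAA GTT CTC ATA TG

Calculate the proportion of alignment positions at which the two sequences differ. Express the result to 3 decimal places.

Mismatches occur at site 2 (A↔C), site 6 (G↔T), site 7 (T↔A), site 16 (A↔T), site 22 (G↔A), site 26 (G↔A), site 27 (C↔G), site 29 (A↔G), site 38 (A↔T), site 39 (C↔T), site 40 (G↔C), site 42 (G↔C), site 43 (T↔A).
There are 13 differences over 47 sites, so p = 13/47 = 0.277.

0.277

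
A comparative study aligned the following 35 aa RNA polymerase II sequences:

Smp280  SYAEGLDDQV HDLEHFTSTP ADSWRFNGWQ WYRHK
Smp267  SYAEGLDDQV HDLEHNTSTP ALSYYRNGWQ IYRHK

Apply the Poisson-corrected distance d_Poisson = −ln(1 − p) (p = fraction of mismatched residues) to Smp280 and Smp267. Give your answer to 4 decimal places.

0.1881

Mismatches occur at site 16 (F→N), site 22 (D→L), site 24 (W→Y), site 25 (R→Y), site 26 (F→R), site 31 (W→I).
p = 6/35 = 0.171429.
d = −ln(1 − 0.171429) = −ln(0.828571) = 0.1881.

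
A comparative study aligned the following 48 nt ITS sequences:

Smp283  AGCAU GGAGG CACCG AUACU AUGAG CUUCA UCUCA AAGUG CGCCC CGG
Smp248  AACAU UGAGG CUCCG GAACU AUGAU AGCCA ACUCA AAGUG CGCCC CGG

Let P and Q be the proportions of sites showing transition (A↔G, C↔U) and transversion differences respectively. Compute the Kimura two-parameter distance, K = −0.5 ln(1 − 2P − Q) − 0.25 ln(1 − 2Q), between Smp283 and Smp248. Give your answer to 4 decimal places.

The sequences differ at positions 2 (G/A, transition), 6 (G/U, transversion), 12 (A/U, transversion), 16 (A/G, transition), 17 (U/A, transversion), 25 (G/U, transversion), 26 (C/A, transversion), 27 (U/G, transversion), 28 (U/C, transition), 31 (U/A, transversion).
Of the 10 differences, 3 transitions and 7 transversions over 48 sites: P = 3/48 = 0.062500, Q = 7/48 = 0.145833.
d = −0.5·ln(0.729167) − 0.25·ln(0.708334) = −0.5·(-0.315852) − 0.25·(-0.344840) = 0.2441.

0.2441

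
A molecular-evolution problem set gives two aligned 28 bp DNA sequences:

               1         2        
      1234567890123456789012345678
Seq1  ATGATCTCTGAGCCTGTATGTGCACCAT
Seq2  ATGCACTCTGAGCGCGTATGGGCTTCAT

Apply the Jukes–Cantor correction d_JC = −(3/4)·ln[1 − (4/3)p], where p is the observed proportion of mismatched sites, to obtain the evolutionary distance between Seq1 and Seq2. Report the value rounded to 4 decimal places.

Mismatches occur at site 4 (A→C), site 5 (T→A), site 14 (C→G), site 15 (T→C), site 21 (T→G), site 24 (A→T), site 25 (C→T).
p = 7/28 = 0.250000.
d = −0.75 · ln(1 − (4/3)·0.250000) = −0.75 · ln(0.666667) = −0.75 · (-0.405465) = 0.3041.

0.3041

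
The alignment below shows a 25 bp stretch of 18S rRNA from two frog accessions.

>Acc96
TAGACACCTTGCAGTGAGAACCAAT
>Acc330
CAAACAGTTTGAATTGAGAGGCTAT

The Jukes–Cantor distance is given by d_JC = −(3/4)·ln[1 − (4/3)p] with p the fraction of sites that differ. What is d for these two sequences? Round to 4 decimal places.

0.4904

Mismatches occur at site 1 (T→C), site 3 (G→A), site 7 (C→G), site 8 (C→T), site 12 (C→A), site 14 (G→T), site 20 (A→G), site 21 (C→G), site 23 (A→T).
p = 9/25 = 0.360000.
d = −0.75 · ln(1 − (4/3)·0.360000) = −0.75 · ln(0.520000) = −0.75 · (-0.653926) = 0.4904.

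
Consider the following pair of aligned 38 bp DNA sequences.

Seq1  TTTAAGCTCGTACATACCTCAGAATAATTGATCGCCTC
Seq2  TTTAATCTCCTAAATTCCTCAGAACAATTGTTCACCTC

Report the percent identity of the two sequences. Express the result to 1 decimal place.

Differing sites — 6:G/T; 10:G/C; 13:C/A; 16:A/T; 25:T/C; 31:A/T; 34:G/A.
31 of the 38 sites match, so the percent identity is 31/38 × 100 = 81.6%.

81.6%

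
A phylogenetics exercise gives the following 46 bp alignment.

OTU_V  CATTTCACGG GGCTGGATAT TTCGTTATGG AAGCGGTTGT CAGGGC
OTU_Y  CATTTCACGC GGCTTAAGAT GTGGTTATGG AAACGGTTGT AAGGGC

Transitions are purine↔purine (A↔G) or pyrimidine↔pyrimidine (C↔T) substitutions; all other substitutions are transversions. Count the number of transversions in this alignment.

Differing sites — 10:G/C (Tv); 15:G/T (Tv); 16:G/A (Ti); 18:T/G (Tv); 21:T/G (Tv); 23:C/G (Tv); 33:G/A (Ti); 41:C/A (Tv).
Of the 8 differences, 2 transitions and 6 transversions, so the answer is 6.

6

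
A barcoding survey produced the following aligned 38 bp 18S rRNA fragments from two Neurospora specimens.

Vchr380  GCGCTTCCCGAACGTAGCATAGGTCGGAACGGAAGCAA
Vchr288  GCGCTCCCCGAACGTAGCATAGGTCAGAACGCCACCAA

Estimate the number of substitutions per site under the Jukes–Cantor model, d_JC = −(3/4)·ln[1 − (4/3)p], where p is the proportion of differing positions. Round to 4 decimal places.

Mismatches occur at site 6 (T→C), site 26 (G→A), site 32 (G→C), site 33 (A→C), site 35 (G→C).
p = 5/38 = 0.131579.
d = −0.75 · ln(1 − (4/3)·0.131579) = −0.75 · ln(0.824561) = −0.75 · (-0.192904) = 0.1447.

0.1447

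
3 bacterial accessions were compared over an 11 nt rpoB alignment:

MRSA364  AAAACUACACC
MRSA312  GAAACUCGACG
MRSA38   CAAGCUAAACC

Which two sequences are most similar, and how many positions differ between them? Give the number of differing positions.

Pairwise Hamming distances:
  MRSA364 vs MRSA312: 4
  MRSA364 vs MRSA38: 3
  MRSA312 vs MRSA38: 5
The smallest is 3, between MRSA364 and MRSA38.

3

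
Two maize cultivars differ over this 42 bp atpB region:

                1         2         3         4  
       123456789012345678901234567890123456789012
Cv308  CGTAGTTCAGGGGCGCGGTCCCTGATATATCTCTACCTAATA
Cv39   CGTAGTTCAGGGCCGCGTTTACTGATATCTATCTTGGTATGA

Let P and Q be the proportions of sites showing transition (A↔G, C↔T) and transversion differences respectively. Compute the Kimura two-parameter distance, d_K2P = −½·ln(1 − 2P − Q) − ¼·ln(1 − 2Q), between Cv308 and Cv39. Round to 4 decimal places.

Mismatches occur at site 13 (G↔C, transversion), site 18 (G↔T, transversion), site 20 (C↔T, transition), site 21 (C↔A, transversion), site 29 (A↔C, transversion), site 31 (C↔A, transversion), site 35 (A↔T, transversion), site 36 (C↔G, transversion), site 37 (C↔G, transversion), site 40 (A↔T, transversion), site 41 (T↔G, transversion).
Of the 11 differences, 1 transition and 10 transversions over 42 sites: P = 1/42 = 0.023810, Q = 10/42 = 0.238095.
d = −0.5·ln(0.714285) − 0.25·ln(0.523810) = −0.5·(-0.336473) − 0.25·(-0.646626) = 0.3299.

0.3299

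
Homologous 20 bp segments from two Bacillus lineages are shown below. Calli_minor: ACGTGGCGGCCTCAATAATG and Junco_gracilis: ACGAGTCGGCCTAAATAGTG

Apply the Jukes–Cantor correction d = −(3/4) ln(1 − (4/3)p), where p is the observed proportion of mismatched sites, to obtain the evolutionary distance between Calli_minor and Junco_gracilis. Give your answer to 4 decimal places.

Differing sites — 4:T/A; 6:G/T; 13:C/A; 18:A/G.
p = 4/20 = 0.200000.
d = −0.75 · ln(1 − (4/3)·0.200000) = −0.75 · ln(0.733333) = −0.75 · (-0.310155) = 0.2326.

0.2326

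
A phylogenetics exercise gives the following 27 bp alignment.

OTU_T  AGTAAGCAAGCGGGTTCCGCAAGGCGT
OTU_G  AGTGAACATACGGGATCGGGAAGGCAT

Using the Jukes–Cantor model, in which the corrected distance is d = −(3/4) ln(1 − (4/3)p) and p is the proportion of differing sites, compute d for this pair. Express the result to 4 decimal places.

The sequences differ at positions 4 (A/G), 6 (G/A), 9 (A/T), 10 (G/A), 15 (T/A), 18 (C/G), 20 (C/G), 26 (G/A).
p = 8/27 = 0.296296.
d = −0.75 · ln(1 − (4/3)·0.296296) = −0.75 · ln(0.604939) = −0.75 · (-0.502628) = 0.3770.

0.3770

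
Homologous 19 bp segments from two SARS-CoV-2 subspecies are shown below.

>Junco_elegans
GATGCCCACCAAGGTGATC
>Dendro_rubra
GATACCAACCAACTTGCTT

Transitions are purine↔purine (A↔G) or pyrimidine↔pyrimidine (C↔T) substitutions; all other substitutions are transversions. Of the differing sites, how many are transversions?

The sequences differ at positions 4 (G/A, transition), 7 (C/A, transversion), 13 (G/C, transversion), 14 (G/T, transversion), 17 (A/C, transversion), 19 (C/T, transition).
Of the 6 differences, 2 transitions and 4 transversions, so the answer is 4.

4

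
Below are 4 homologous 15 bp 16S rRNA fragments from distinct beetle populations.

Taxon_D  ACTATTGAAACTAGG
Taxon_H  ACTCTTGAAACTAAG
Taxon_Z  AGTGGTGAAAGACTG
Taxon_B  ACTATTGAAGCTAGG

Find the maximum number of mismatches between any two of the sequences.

8

Pairwise Hamming distances:
  Taxon_D vs Taxon_H: 2
  Taxon_D vs Taxon_Z: 7
  Taxon_D vs Taxon_B: 1
  Taxon_H vs Taxon_Z: 7
  Taxon_H vs Taxon_B: 3
  Taxon_Z vs Taxon_B: 8
The largest is 8, between Taxon_Z and Taxon_B.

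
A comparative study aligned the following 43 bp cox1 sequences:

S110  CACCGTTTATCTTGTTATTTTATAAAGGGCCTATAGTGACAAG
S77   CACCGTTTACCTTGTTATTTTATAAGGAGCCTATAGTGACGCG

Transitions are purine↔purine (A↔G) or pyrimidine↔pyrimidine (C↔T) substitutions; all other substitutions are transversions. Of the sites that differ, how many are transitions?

Differing sites — 10:T/C (Ti); 26:A/G (Ti); 28:G/A (Ti); 41:A/G (Ti); 42:A/C (Tv).
Of the 5 differences, 4 transitions and 1 transversion, so the answer is 4.

4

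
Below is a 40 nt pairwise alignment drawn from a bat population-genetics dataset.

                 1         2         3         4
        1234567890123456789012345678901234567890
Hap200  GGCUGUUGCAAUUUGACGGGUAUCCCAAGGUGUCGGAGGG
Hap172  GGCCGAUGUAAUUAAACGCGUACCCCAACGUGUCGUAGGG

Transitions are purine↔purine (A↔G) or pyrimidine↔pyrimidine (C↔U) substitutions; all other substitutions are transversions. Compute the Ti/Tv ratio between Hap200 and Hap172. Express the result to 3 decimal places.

0.800

Mismatches occur at site 4 (U/C, transition), site 6 (U/A, transversion), site 9 (C/U, transition), site 14 (U/A, transversion), site 15 (G/A, transition), site 19 (G/C, transversion), site 23 (U/C, transition), site 29 (G/C, transversion), site 36 (G/U, transversion).
Of the 9 differences, 4 transitions and 5 transversions, so Ti/Tv = 4/5 = 0.800.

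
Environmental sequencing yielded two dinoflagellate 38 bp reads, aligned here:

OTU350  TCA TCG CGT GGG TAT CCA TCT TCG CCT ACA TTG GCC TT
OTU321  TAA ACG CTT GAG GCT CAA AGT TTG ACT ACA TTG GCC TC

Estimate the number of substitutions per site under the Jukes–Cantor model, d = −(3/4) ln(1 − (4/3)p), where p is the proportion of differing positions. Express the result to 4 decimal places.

0.4099

Mismatches occur at site 2 (C↔A), site 4 (T↔A), site 8 (G↔T), site 11 (G↔A), site 13 (T↔G), site 14 (A↔C), site 17 (C↔A), site 19 (T↔A), site 20 (C↔G), site 23 (C↔T), site 25 (C↔A), site 38 (T↔C).
p = 12/38 = 0.315789.
d = −0.75 · ln(1 − (4/3)·0.315789) = −0.75 · ln(0.578948) = −0.75 · (-0.546543) = 0.4099.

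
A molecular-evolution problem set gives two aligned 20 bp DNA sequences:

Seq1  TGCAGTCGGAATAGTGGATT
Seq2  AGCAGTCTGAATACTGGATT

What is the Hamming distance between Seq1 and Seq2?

The sequences differ at positions 1 (T/A), 8 (G/T), 14 (G/C).
That gives 3 mismatches out of 20 aligned sites, so the Hamming distance is 3.

3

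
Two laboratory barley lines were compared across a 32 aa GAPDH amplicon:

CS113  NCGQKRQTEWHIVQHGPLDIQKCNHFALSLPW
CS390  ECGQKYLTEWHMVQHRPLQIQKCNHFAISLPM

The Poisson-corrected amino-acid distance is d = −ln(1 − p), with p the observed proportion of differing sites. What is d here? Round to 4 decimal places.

The sequences differ at positions 1 (N/E), 6 (R/Y), 7 (Q/L), 12 (I/M), 16 (G/R), 19 (D/Q), 28 (L/I), 32 (W/M).
p = 8/32 = 0.250000.
d = −ln(1 − 0.250000) = −ln(0.750000) = 0.2877.

0.2877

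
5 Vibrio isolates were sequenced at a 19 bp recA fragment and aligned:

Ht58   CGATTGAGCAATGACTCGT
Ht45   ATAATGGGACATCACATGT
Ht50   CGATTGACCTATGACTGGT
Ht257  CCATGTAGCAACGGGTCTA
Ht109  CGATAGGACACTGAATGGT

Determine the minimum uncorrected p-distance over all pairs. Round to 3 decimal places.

Pairwise Hamming distances:
  Ht58 vs Ht45: 9
  Ht58 vs Ht50: 3
  Ht58 vs Ht257: 8
  Ht58 vs Ht109: 6
  Ht45 vs Ht50: 10
  Ht45 vs Ht257: 16
  Ht45 vs Ht109: 12
  Ht50 vs Ht257: 11
  Ht50 vs Ht109: 6
  Ht257 vs Ht109: 12
The smallest is 3 mismatches, between Ht58 and Ht50; p = 3/19 = 0.158.

0.158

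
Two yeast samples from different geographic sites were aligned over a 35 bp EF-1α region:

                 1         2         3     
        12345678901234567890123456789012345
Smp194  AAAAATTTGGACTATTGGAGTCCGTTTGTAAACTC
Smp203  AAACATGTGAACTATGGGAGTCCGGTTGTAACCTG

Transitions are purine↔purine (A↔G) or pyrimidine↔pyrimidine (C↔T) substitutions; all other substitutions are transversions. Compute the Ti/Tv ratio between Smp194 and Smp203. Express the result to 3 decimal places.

0.167

Differing sites — 4:A/C (Tv); 7:T/G (Tv); 10:G/A (Ti); 16:T/G (Tv); 25:T/G (Tv); 32:A/C (Tv); 35:C/G (Tv).
Of the 7 differences, 1 transition and 6 transversions, so Ti/Tv = 1/6 = 0.167.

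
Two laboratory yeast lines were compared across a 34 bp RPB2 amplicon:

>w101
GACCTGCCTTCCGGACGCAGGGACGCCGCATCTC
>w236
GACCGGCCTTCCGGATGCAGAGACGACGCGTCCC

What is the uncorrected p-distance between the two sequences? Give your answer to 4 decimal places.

0.1765

The sequences differ at positions 5 (T/G), 16 (C/T), 21 (G/A), 26 (C/A), 30 (A/G), 33 (T/C).
There are 6 differences over 34 sites, so p = 6/34 = 0.1765.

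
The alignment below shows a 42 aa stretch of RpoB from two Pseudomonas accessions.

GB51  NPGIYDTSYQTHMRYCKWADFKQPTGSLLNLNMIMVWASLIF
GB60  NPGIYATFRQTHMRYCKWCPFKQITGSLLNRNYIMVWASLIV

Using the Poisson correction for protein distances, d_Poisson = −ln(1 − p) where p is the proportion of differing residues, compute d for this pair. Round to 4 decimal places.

0.2412

Mismatches occur at site 6 (D↔A), site 8 (S↔F), site 9 (Y↔R), site 19 (A↔C), site 20 (D↔P), site 24 (P↔I), site 31 (L↔R), site 33 (M↔Y), site 42 (F↔V).
p = 9/42 = 0.214286.
d = −ln(1 − 0.214286) = −ln(0.785714) = 0.2412.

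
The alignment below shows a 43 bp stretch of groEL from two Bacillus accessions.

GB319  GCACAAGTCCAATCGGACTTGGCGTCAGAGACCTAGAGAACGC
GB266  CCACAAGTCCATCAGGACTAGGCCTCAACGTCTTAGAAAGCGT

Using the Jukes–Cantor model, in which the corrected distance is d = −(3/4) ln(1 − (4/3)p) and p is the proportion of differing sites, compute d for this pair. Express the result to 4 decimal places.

0.3870

Mismatches occur at site 1 (G/C), site 12 (A/T), site 13 (T/C), site 14 (C/A), site 20 (T/A), site 24 (G/C), site 28 (G/A), site 29 (A/C), site 31 (A/T), site 33 (C/T), site 38 (G/A), site 40 (A/G), site 43 (C/T).
p = 13/43 = 0.302326.
d = −0.75 · ln(1 − (4/3)·0.302326) = −0.75 · ln(0.596899) = −0.75 · (-0.516007) = 0.3870.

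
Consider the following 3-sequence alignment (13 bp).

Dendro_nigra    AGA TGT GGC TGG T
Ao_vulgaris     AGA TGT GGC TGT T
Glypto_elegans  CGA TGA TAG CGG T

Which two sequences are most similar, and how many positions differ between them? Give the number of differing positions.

1

Pairwise Hamming distances:
  Dendro_nigra vs Ao_vulgaris: 1
  Dendro_nigra vs Glypto_elegans: 6
  Ao_vulgaris vs Glypto_elegans: 7
The smallest is 1, between Dendro_nigra and Ao_vulgaris.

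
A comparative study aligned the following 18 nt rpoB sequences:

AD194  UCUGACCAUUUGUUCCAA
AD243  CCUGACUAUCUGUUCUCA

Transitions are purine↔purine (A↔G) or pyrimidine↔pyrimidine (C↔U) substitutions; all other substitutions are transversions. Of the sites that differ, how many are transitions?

4

Differing sites — 1:U/C (Ti); 7:C/U (Ti); 10:U/C (Ti); 16:C/U (Ti); 17:A/C (Tv).
Of the 5 differences, 4 transitions and 1 transversion, so the answer is 4.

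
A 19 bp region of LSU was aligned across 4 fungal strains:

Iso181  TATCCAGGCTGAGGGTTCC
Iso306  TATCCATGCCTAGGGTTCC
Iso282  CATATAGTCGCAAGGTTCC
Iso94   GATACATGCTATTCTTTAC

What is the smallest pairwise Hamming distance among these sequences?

3

Pairwise Hamming distances:
  Iso181 vs Iso306: 3
  Iso181 vs Iso282: 7
  Iso181 vs Iso94: 9
  Iso306 vs Iso282: 8
  Iso306 vs Iso94: 9
  Iso282 vs Iso94: 11
The smallest is 3, between Iso181 and Iso306.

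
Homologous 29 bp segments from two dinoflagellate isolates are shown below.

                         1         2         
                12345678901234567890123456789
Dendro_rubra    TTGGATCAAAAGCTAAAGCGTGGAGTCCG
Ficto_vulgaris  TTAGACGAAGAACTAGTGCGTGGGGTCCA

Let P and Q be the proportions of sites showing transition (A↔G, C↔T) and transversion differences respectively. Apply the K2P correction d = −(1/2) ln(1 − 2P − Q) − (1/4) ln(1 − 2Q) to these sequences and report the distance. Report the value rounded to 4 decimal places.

The sequences differ at positions 3 (G/A, transition), 6 (T/C, transition), 7 (C/G, transversion), 10 (A/G, transition), 12 (G/A, transition), 16 (A/G, transition), 17 (A/T, transversion), 24 (A/G, transition), 29 (G/A, transition).
Of the 9 differences, 7 transitions and 2 transversions over 29 sites: P = 7/29 = 0.241379, Q = 2/29 = 0.068966.
d = −0.5·ln(0.448276) − 0.25·ln(0.862068) = −0.5·(-0.802346) − 0.25·(-0.148421) = 0.4383.

0.4383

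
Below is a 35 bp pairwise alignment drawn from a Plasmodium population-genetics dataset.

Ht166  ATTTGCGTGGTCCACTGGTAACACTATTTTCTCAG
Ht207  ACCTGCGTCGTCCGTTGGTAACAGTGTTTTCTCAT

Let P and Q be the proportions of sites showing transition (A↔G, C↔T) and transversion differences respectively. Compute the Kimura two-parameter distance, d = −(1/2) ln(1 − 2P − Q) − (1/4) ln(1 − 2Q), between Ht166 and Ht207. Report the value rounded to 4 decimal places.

0.2792

The sequences differ at positions 2 (T/C, transition), 3 (T/C, transition), 9 (G/C, transversion), 14 (A/G, transition), 15 (C/T, transition), 24 (C/G, transversion), 26 (A/G, transition), 35 (G/T, transversion).
Of the 8 differences, 5 transitions and 3 transversions over 35 sites: P = 5/35 = 0.142857, Q = 3/35 = 0.085714.
d = −0.5·ln(0.628572) − 0.25·ln(0.828572) = −0.5·(-0.464305) − 0.25·(-0.188052) = 0.2792.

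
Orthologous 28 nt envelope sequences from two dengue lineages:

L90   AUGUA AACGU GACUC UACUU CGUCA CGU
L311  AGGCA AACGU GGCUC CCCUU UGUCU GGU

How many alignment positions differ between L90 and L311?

The sequences differ at positions 2 (U/G), 4 (U/C), 12 (A/G), 16 (U/C), 17 (A/C), 21 (C/U), 25 (A/U), 26 (C/G).
That gives 8 mismatches out of 28 aligned sites, so the Hamming distance is 8.

8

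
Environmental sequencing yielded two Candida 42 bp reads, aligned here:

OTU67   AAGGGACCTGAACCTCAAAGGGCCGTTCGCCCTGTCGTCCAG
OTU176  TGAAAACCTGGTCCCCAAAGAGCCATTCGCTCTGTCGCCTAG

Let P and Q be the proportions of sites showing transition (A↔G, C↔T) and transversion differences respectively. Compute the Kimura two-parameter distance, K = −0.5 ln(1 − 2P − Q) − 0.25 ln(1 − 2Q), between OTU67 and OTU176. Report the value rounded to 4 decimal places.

0.4487

Differing sites — 1:A/T (Tv); 2:A/G (Ti); 3:G/A (Ti); 4:G/A (Ti); 5:G/A (Ti); 11:A/G (Ti); 12:A/T (Tv); 15:T/C (Ti); 21:G/A (Ti); 25:G/A (Ti); 31:C/T (Ti); 38:T/C (Ti); 40:C/T (Ti).
Of the 13 differences, 11 transitions and 2 transversions over 42 sites: P = 11/42 = 0.261905, Q = 2/42 = 0.047619.
d = −0.5·ln(0.428571) − 0.25·ln(0.904762) = −0.5·(-0.847299) − 0.25·(-0.100083) = 0.4487.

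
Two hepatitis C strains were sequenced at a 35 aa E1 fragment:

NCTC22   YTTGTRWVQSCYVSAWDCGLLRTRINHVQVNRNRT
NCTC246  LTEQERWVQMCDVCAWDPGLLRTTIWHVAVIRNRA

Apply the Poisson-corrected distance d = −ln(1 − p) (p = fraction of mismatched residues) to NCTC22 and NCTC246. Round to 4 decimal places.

The sequences differ at positions 1 (Y/L), 3 (T/E), 4 (G/Q), 5 (T/E), 10 (S/M), 12 (Y/D), 14 (S/C), 18 (C/P), 24 (R/T), 26 (N/W), 29 (Q/A), 31 (N/I), 35 (T/A).
p = 13/35 = 0.371429.
d = −ln(1 − 0.371429) = −ln(0.628571) = 0.4643.

0.4643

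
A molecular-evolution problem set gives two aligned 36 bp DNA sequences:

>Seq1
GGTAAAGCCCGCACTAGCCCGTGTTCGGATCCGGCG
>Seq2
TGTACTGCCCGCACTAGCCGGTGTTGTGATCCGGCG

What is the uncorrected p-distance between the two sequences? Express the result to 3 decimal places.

0.167

The sequences differ at positions 1 (G/T), 5 (A/C), 6 (A/T), 20 (C/G), 26 (C/G), 27 (G/T).
There are 6 differences over 36 sites, so p = 6/36 = 0.167.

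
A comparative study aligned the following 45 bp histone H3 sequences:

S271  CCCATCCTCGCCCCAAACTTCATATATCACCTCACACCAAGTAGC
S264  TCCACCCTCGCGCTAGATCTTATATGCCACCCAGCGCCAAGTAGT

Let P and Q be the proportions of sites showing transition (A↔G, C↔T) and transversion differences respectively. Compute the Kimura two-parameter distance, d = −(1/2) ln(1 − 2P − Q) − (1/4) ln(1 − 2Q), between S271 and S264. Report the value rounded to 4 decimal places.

Differing sites — 1:C/T (Ti); 5:T/C (Ti); 12:C/G (Tv); 14:C/T (Ti); 16:A/G (Ti); 18:C/T (Ti); 19:T/C (Ti); 21:C/T (Ti); 26:A/G (Ti); 27:T/C (Ti); 32:T/C (Ti); 33:C/A (Tv); 34:A/G (Ti); 36:A/G (Ti); 45:C/T (Ti).
Of the 15 differences, 13 transitions and 2 transversions over 45 sites: P = 13/45 = 0.288889, Q = 2/45 = 0.044444.
d = −0.5·ln(0.377778) − 0.25·ln(0.911112) = −0.5·(-0.973449) − 0.25·(-0.093089) = 0.5100.

0.5100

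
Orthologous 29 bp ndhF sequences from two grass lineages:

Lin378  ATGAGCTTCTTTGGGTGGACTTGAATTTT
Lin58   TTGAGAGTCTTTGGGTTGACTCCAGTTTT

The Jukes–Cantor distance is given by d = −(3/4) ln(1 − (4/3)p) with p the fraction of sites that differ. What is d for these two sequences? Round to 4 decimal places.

0.2913

Differing sites — 1:A/T; 6:C/A; 7:T/G; 17:G/T; 22:T/C; 23:G/C; 25:A/G.
p = 7/29 = 0.241379.
d = −0.75 · ln(1 − (4/3)·0.241379) = −0.75 · ln(0.678161) = −0.75 · (-0.388371) = 0.2913.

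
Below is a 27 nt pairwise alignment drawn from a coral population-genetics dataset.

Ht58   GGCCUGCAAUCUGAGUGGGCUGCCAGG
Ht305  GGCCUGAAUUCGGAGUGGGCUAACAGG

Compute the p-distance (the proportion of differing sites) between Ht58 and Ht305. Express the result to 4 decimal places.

Mismatches occur at site 7 (C/A), site 9 (A/U), site 12 (U/G), site 22 (G/A), site 23 (C/A).
There are 5 differences over 27 sites, so p = 5/27 = 0.1852.

0.1852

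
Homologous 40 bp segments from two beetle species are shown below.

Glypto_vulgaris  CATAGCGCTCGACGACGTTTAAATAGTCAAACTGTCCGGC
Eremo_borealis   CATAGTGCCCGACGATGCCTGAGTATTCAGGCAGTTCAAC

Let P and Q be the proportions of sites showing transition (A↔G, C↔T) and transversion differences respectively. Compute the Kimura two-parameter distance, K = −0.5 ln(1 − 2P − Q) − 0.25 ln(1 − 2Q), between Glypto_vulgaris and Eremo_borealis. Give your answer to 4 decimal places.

Mismatches occur at site 6 (C↔T, transition), site 9 (T↔C, transition), site 16 (C↔T, transition), site 18 (T↔C, transition), site 19 (T↔C, transition), site 21 (A↔G, transition), site 23 (A↔G, transition), site 26 (G↔T, transversion), site 30 (A↔G, transition), site 31 (A↔G, transition), site 33 (T↔A, transversion), site 36 (C↔T, transition), site 38 (G↔A, transition), site 39 (G↔A, transition).
Of the 14 differences, 12 transitions and 2 transversions over 40 sites: P = 12/40 = 0.300000, Q = 2/40 = 0.050000.
d = −0.5·ln(0.350000) − 0.25·ln(0.900000) = −0.5·(-1.049822) − 0.25·(-0.105361) = 0.5513.

0.5513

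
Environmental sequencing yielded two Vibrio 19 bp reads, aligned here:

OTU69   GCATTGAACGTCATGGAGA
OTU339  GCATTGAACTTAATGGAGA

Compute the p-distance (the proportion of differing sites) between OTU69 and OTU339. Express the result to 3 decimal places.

0.105

The sequences differ at positions 10 (G/T), 12 (C/A).
There are 2 differences over 19 sites, so p = 2/19 = 0.105.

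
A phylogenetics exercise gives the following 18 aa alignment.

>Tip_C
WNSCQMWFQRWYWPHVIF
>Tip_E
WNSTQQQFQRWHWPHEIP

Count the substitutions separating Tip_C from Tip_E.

Differing sites — 4:C/T; 6:M/Q; 7:W/Q; 12:Y/H; 16:V/E; 18:F/P.
That gives 6 mismatches out of 18 aligned sites, so the Hamming distance is 6.

6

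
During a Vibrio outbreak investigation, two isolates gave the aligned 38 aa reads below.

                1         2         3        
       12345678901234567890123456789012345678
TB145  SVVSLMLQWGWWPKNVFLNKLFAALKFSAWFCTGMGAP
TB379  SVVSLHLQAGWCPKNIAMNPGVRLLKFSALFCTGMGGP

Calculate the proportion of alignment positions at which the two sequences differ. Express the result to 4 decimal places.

The sequences differ at positions 6 (M/H), 9 (W/A), 12 (W/C), 16 (V/I), 17 (F/A), 18 (L/M), 20 (K/P), 21 (L/G), 22 (F/V), 23 (A/R), 24 (A/L), 30 (W/L), 37 (A/G).
There are 13 differences over 38 sites, so p = 13/38 = 0.3421.

0.3421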